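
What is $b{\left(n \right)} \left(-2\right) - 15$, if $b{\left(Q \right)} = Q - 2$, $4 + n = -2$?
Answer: $1$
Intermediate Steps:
$n = -6$ ($n = -4 - 2 = -6$)
$b{\left(Q \right)} = -2 + Q$
$b{\left(n \right)} \left(-2\right) - 15 = \left(-2 - 6\right) \left(-2\right) - 15 = \left(-8\right) \left(-2\right) - 15 = 16 - 15 = 1$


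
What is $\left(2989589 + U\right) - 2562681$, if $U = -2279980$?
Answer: $-1853072$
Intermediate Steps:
$\left(2989589 + U\right) - 2562681 = \left(2989589 - 2279980\right) - 2562681 = 709609 - 2562681 = -1853072$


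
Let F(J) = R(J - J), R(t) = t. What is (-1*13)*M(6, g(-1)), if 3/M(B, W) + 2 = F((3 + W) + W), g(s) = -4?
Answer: 39/2 ≈ 19.500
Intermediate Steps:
F(J) = 0 (F(J) = J - J = 0)
M(B, W) = -3/2 (M(B, W) = 3/(-2 + 0) = 3/(-2) = 3*(-1/2) = -3/2)
(-1*13)*M(6, g(-1)) = -1*13*(-3/2) = -13*(-3/2) = 39/2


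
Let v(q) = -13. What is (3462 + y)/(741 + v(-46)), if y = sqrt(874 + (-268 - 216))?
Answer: 1731/364 + sqrt(390)/728 ≈ 4.7826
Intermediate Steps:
y = sqrt(390) (y = sqrt(874 - 484) = sqrt(390) ≈ 19.748)
(3462 + y)/(741 + v(-46)) = (3462 + sqrt(390))/(741 - 13) = (3462 + sqrt(390))/728 = (3462 + sqrt(390))*(1/728) = 1731/364 + sqrt(390)/728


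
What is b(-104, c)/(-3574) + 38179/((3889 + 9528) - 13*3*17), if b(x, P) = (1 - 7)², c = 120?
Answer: 67996301/22791398 ≈ 2.9834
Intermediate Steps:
b(x, P) = 36 (b(x, P) = (-6)² = 36)
b(-104, c)/(-3574) + 38179/((3889 + 9528) - 13*3*17) = 36/(-3574) + 38179/((3889 + 9528) - 13*3*17) = 36*(-1/3574) + 38179/(13417 - 39*17) = -18/1787 + 38179/(13417 - 663) = -18/1787 + 38179/12754 = 67996301/22791398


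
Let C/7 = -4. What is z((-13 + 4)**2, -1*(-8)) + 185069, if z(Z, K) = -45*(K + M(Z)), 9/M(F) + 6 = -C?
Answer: 4063193/22 ≈ 1.8469e+5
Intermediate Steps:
C = -28 (C = 7*(-4) = -28)
M(F) = 9/22 (M(F) = 9/(-6 - 1*(-28)) = 9/(-6 + 28) = 9/22)
z(Z, K) = -405/22 - 45*K (z(Z, K) = -45*(K + 9/22) = -45*(9/22 + K) = -405/22 - 45*K)
z((-13 + 4)**2, -1*(-8)) + 185069 = (-405/22 - (-45)*(-8)) + 185069 = (-405/22 - 45*8) + 185069 = (-405/22 - 360) + 185069 = -8325/22 + 185069 = 4063193/22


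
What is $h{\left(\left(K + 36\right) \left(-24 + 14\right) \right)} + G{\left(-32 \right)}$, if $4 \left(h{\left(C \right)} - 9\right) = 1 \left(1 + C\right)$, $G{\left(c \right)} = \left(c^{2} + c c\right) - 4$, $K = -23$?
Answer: $\frac{8083}{4} \approx 2020.8$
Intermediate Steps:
$G{\left(c \right)} = -4 + 2 c^{2}$ ($G{\left(c \right)} = \left(c^{2} + c^{2}\right) - 4 = 2 c^{2} - 4 = -4 + 2 c^{2}$)
$h{\left(C \right)} = \frac{37}{4} + \frac{C}{4}$ ($h{\left(C \right)} = 9 + \frac{1 \left(1 + C\right)}{4} = 9 + \frac{1 + C}{4} = 9 + \left(\frac{1}{4} + \frac{C}{4}\right) = \frac{37}{4} + \frac{C}{4}$)
$h{\left(\left(K + 36\right) \left(-24 + 14\right) \right)} + G{\left(-32 \right)} = \left(\frac{37}{4} + \frac{\left(-23 + 36\right) \left(-24 + 14\right)}{4}\right) - \left(4 - 2 \left(-32\right)^{2}\right) = \left(\frac{37}{4} + \frac{13 \left(-10\right)}{4}\right) + \left(-4 + 2 \cdot 1024\right) = \left(\frac{37}{4} + \frac{1}{4} \left(-130\right)\right) + \left(-4 + 2048\right) = \left(\frac{37}{4} - \frac{65}{2}\right) + 2044 = - \frac{93}{4} + 2044 = \frac{8083}{4}$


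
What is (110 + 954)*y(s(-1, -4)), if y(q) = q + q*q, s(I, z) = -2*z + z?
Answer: 21280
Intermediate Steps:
s(I, z) = -z
y(q) = q + q²
(110 + 954)*y(s(-1, -4)) = (110 + 954)*((-1*(-4))*(1 - 1*(-4))) = 1064*(4*(1 + 4)) = 1064*(4*5) = 1064*20 = 21280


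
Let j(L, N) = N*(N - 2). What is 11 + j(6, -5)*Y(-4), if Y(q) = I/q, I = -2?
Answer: 57/2 ≈ 28.500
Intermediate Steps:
j(L, N) = N*(-2 + N)
Y(q) = -2/q
11 + j(6, -5)*Y(-4) = 11 + (-5*(-2 - 5))*(-2/(-4)) = 11 + (-5*(-7))*(-2*(-¼)) = 11 + 35*(½) = 11 + 35/2 = 57/2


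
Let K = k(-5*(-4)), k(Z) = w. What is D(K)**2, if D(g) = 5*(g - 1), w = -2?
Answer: 225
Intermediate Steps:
k(Z) = -2
K = -2
D(g) = -5 + 5*g (D(g) = 5*(-1 + g) = -5 + 5*g)
D(K)**2 = (-5 + 5*(-2))**2 = (-5 - 10)**2 = (-15)**2 = 225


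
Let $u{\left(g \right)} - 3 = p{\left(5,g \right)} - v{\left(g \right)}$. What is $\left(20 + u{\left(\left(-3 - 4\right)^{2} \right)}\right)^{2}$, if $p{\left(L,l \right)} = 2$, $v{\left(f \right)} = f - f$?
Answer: $625$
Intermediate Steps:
$v{\left(f \right)} = 0$
$u{\left(g \right)} = 5$ ($u{\left(g \right)} = 3 + \left(2 - 0\right) = 3 + \left(2 + 0\right) = 3 + 2 = 5$)
$\left(20 + u{\left(\left(-3 - 4\right)^{2} \right)}\right)^{2} = \left(20 + 5\right)^{2} = 25^{2} = 625$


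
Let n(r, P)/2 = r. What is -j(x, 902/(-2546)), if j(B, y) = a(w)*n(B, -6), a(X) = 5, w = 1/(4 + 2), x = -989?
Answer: 9890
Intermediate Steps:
w = ⅙ (w = 1/6 = ⅙ ≈ 0.16667)
n(r, P) = 2*r
j(B, y) = 10*B (j(B, y) = 5*(2*B) = 10*B)
-j(x, 902/(-2546)) = -10*(-989) = -1*(-9890) = 9890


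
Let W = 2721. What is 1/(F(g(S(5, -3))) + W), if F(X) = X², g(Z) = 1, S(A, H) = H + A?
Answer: 1/2722 ≈ 0.00036738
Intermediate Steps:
S(A, H) = A + H
1/(F(g(S(5, -3))) + W) = 1/(1² + 2721) = 1/(1 + 2721) = 1/2722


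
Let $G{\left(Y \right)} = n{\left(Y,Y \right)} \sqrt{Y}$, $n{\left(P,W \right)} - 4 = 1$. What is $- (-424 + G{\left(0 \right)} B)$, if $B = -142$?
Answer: $424$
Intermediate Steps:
$n{\left(P,W \right)} = 5$ ($n{\left(P,W \right)} = 4 + 1 = 5$)
$G{\left(Y \right)} = 5 \sqrt{Y}$
$- (-424 + G{\left(0 \right)} B) = - (-424 + 5 \sqrt{0} \left(-142\right)) = - (-424 + 5 \cdot 0 \left(-142\right)) = - (-424 + 0 \left(-142\right)) = - (-424 + 0) = \left(-1\right) \left(-424\right) = 424$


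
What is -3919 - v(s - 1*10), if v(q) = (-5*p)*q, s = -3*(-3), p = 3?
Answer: -3934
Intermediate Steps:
s = 9
v(q) = -15*q (v(q) = (-5*3)*q = -15*q)
-3919 - v(s - 1*10) = -3919 - (-15)*(9 - 1*10) = -3919 - (-15)*(9 - 10) = -3919 - (-15)*(-1) = -3919 - 1*15 = -3919 - 15 = -3934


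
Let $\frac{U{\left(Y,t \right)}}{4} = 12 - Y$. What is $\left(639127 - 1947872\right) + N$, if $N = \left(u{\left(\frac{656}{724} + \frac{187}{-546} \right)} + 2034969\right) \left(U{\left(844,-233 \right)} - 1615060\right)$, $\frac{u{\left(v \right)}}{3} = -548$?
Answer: $-3290710088845$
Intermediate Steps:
$U{\left(Y,t \right)} = 48 - 4 Y$ ($U{\left(Y,t \right)} = 4 \left(12 - Y\right) = 48 - 4 Y$)
$u{\left(v \right)} = -1644$ ($u{\left(v \right)} = 3 \left(-548\right) = -1644$)
$N = -3290708780100$ ($N = \left(-1644 + 2034969\right) \left(\left(48 - 3376\right) - 1615060\right) = 2033325 \left(\left(48 - 3376\right) - 1615060\right) = 2033325 \left(-3328 - 1615060\right) = 2033325 \left(-1618388\right) = -3290708780100$)
$\left(639127 - 1947872\right) + N = \left(639127 - 1947872\right) - 3290708780100 = -1308745 - 3290708780100 = -3290710088845$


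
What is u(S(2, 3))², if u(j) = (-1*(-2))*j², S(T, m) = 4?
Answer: 1024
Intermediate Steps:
u(j) = 2*j²
u(S(2, 3))² = (2*4²)² = (2*16)² = 32² = 1024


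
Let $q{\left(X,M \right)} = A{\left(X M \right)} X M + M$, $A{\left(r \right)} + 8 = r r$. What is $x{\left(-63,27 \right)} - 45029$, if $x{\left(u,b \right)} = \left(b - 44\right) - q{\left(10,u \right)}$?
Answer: $249996977$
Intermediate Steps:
$A{\left(r \right)} = -8 + r^{2}$ ($A{\left(r \right)} = -8 + r r = -8 + r^{2}$)
$q{\left(X,M \right)} = M + M X \left(-8 + M^{2} X^{2}\right)$ ($q{\left(X,M \right)} = \left(-8 + \left(X M\right)^{2}\right) X M + M = \left(-8 + \left(M X\right)^{2}\right) X M + M = \left(-8 + M^{2} X^{2}\right) X M + M = X \left(-8 + M^{2} X^{2}\right) M + M = M X \left(-8 + M^{2} X^{2}\right) + M = M + M X \left(-8 + M^{2} X^{2}\right)$)
$x{\left(u,b \right)} = -44 + b - u \left(-79 + 1000 u^{2}\right)$ ($x{\left(u,b \right)} = \left(b - 44\right) - u \left(1 + 10 \left(-8 + u^{2} \cdot 10^{2}\right)\right) = \left(-44 + b\right) - u \left(1 + 10 \left(-8 + u^{2} \cdot 100\right)\right) = \left(-44 + b\right) - u \left(1 + 10 \left(-8 + 100 u^{2}\right)\right) = \left(-44 + b\right) - u \left(1 + \left(-80 + 1000 u^{2}\right)\right) = \left(-44 + b\right) - u \left(-79 + 1000 u^{2}\right) = -44 + b - u \left(-79 + 1000 u^{2}\right)$)
$x{\left(-63,27 \right)} - 45029 = \left(-44 + 27 - - 63 \left(-79 + 1000 \left(-63\right)^{2}\right)\right) - 45029 = \left(-44 + 27 - - 63 \left(-79 + 1000 \cdot 3969\right)\right) - 45029 = \left(-44 + 27 - - 63 \left(-79 + 3969000\right)\right) - 45029 = \left(-44 + 27 - \left(-63\right) 3968921\right) - 45029 = \left(-44 + 27 + 250042023\right) - 45029 = 250042006 - 45029 = 249996977$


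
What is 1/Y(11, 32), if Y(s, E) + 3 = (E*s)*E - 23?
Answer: 1/11238 ≈ 8.8984e-5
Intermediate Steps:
Y(s, E) = -26 + s*E² (Y(s, E) = -3 + ((E*s)*E - 23) = -3 + (s*E² - 23) = -3 + (-23 + s*E²) = -26 + s*E²)
1/Y(11, 32) = 1/(-26 + 11*32²) = 1/(-26 + 11*1024) = 1/(-26 + 11264) = 1/11238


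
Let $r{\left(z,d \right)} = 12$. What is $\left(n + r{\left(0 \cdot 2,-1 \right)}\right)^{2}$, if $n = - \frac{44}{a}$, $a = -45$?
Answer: $\frac{341056}{2025} \approx 168.42$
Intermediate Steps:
$n = \frac{44}{45}$ ($n = - \frac{44}{-45} = \left(-44\right) \left(- \frac{1}{45}\right) = \frac{44}{45} \approx 0.97778$)
$\left(n + r{\left(0 \cdot 2,-1 \right)}\right)^{2} = \left(\frac{44}{45} + 12\right)^{2} = \left(\frac{584}{45}\right)^{2} = \frac{341056}{2025}$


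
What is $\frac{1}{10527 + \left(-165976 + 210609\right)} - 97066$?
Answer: $- \frac{5354160559}{55160} \approx -97066.0$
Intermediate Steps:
$\frac{1}{10527 + \left(-165976 + 210609\right)} - 97066 = \frac{1}{10527 + 44633} - 97066 = \frac{1}{55160} - 97066 = - \frac{5354160559}{55160}$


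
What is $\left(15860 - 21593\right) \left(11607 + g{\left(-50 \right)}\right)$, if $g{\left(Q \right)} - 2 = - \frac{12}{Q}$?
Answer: $- \frac{1663894323}{25} \approx -6.6556 \cdot 10^{7}$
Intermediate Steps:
$g{\left(Q \right)} = 2 - \frac{12}{Q}$
$\left(15860 - 21593\right) \left(11607 + g{\left(-50 \right)}\right) = \left(15860 - 21593\right) \left(11607 + \left(2 - \frac{12}{-50}\right)\right) = - 5733 \left(11607 + \left(2 - - \frac{6}{25}\right)\right) = - 5733 \left(11607 + \left(2 + \frac{6}{25}\right)\right) = - 5733 \left(11607 + \frac{56}{25}\right) = \left(-5733\right) \frac{290231}{25} = - \frac{1663894323}{25}$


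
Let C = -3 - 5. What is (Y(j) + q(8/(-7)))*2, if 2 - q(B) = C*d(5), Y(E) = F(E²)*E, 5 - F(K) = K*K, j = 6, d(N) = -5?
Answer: -15568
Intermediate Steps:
C = -8
F(K) = 5 - K² (F(K) = 5 - K*K = 5 - K²)
Y(E) = E*(5 - E⁴) (Y(E) = (5 - (E²)²)*E = (5 - E⁴)*E = E*(5 - E⁴))
q(B) = -38 (q(B) = 2 - (-8)*(-5) = 2 - 1*40 = 2 - 40 = -38)
(Y(j) + q(8/(-7)))*2 = (6*(5 - 1*6⁴) - 38)*2 = (6*(5 - 1*1296) - 38)*2 = (6*(5 - 1296) - 38)*2 = (6*(-1291) - 38)*2 = (-7746 - 38)*2 = -7784*2 = -15568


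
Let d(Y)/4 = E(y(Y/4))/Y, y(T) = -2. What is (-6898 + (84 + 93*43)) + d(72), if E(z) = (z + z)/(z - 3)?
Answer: -126673/45 ≈ -2815.0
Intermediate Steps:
E(z) = 2*z/(-3 + z) (E(z) = (2*z)/(-3 + z) = 2*z/(-3 + z))
d(Y) = 16/(5*Y) (d(Y) = 4*((2*(-2)/(-3 - 2))/Y) = 4*((2*(-2)/(-5))/Y) = 4*((2*(-2)*(-⅕))/Y) = 4*(4/(5*Y)) = 16/(5*Y))
(-6898 + (84 + 93*43)) + d(72) = (-6898 + (84 + 93*43)) + (16/5)/72 = (-6898 + (84 + 3999)) + (16/5)*(1/72) = (-6898 + 4083) + 2/45 = -2815 + 2/45 = -126673/45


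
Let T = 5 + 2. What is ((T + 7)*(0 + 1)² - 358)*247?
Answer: -84968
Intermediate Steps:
T = 7
((T + 7)*(0 + 1)² - 358)*247 = ((7 + 7)*(0 + 1)² - 358)*247 = (14*1² - 358)*247 = (14*1 - 358)*247 = (14 - 358)*247 = -344*247 = -84968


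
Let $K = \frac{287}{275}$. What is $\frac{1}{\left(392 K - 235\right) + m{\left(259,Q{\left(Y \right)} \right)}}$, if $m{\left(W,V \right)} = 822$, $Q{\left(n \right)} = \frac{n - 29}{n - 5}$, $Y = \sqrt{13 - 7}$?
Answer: $\frac{275}{273929} \approx 0.0010039$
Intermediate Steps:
$K = \frac{287}{275}$ ($K = 287 \cdot \frac{1}{275} = \frac{287}{275} \approx 1.0436$)
$Y = \sqrt{6} \approx 2.4495$
$Q{\left(n \right)} = \frac{-29 + n}{-5 + n}$
$\frac{1}{\left(392 K - 235\right) + m{\left(259,Q{\left(Y \right)} \right)}} = \frac{1}{\left(392 \cdot \frac{287}{275} - 235\right) + 822} = \frac{1}{\left(\frac{112504}{275} - 235\right) + 822} = \frac{1}{\frac{47879}{275} + 822} = \frac{1}{\frac{273929}{275}} = \frac{275}{273929}$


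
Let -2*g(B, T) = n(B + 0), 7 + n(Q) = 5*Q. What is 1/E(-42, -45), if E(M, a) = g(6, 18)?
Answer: -2/23 ≈ -0.086957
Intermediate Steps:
n(Q) = -7 + 5*Q
g(B, T) = 7/2 - 5*B/2 (g(B, T) = -(-7 + 5*(B + 0))/2 = -(-7 + 5*B)/2 = 7/2 - 5*B/2)
E(M, a) = -23/2 (E(M, a) = 7/2 - 5/2*6 = 7/2 - 15 = -23/2)
1/E(-42, -45) = 1/(-23/2) = -2/23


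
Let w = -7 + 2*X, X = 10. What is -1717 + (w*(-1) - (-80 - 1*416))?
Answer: -1234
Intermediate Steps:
w = 13 (w = -7 + 2*10 = -7 + 20 = 13)
-1717 + (w*(-1) - (-80 - 1*416)) = -1717 + (13*(-1) - (-80 - 1*416)) = -1717 + (-13 - (-80 - 416)) = -1717 + (-13 - 1*(-496)) = -1717 + (-13 + 496) = -1717 + 483 = -1234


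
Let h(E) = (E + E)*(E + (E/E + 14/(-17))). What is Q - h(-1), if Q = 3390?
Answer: 57602/17 ≈ 3388.4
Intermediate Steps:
h(E) = 2*E*(3/17 + E) (h(E) = (2*E)*(E + (1 + 14*(-1/17))) = (2*E)*(E + (1 - 14/17)) = (2*E)*(E + 3/17) = (2*E)*(3/17 + E) = 2*E*(3/17 + E))
Q - h(-1) = 3390 - 2*(-1)*(3 + 17*(-1))/17 = 3390 - 2*(-1)*(3 - 17)/17 = 3390 - 2*(-1)*(-14)/17 = 3390 - 1*28/17 = 3390 - 28/17 = 57602/17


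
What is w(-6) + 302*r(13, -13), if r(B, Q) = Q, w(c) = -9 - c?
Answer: -3929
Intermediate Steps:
w(-6) + 302*r(13, -13) = (-9 - 1*(-6)) + 302*(-13) = (-9 + 6) - 3926 = -3 - 3926 = -3929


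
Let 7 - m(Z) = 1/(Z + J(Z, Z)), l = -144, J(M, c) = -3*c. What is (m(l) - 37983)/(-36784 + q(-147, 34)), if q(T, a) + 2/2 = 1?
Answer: 10937089/10593792 ≈ 1.0324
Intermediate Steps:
q(T, a) = 0 (q(T, a) = -1 + 1 = 0)
m(Z) = 7 + 1/(2*Z) (m(Z) = 7 - 1/(Z - 3*Z) = 7 - 1/((-2*Z)) = 7 - (-1)/(2*Z) = 7 + 1/(2*Z))
(m(l) - 37983)/(-36784 + q(-147, 34)) = ((7 + (½)/(-144)) - 37983)/(-36784 + 0) = ((7 + (½)*(-1/144)) - 37983)/(-36784) = ((7 - 1/288) - 37983)*(-1/36784) = (2015/288 - 37983)*(-1/36784) = -10937089/288*(-1/36784) = 10937089/10593792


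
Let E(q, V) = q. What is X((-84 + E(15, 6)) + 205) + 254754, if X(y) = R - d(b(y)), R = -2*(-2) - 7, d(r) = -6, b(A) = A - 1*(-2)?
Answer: 254757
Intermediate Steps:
b(A) = 2 + A (b(A) = A + 2 = 2 + A)
R = -3 (R = 4 - 7 = -3)
X(y) = 3 (X(y) = -3 - 1*(-6) = -3 + 6 = 3)
X((-84 + E(15, 6)) + 205) + 254754 = 3 + 254754 = 254757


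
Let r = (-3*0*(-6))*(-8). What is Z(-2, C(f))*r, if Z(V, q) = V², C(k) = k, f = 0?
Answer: 0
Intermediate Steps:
r = 0 (r = (0*(-6))*(-8) = 0*(-8) = 0)
Z(-2, C(f))*r = (-2)²*0 = 4*0 = 0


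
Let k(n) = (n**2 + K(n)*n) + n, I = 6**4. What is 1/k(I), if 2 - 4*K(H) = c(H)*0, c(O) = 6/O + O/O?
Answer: 1/1681560 ≈ 5.9469e-7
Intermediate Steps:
c(O) = 1 + 6/O (c(O) = 6/O + 1 = 1 + 6/O)
I = 1296
K(H) = 1/2 (K(H) = 1/2 - (6 + H)/H*0/4 = 1/2 - 1/4*0 = 1/2 + 0 = 1/2)
k(n) = n**2 + 3*n/2 (k(n) = (n**2 + n/2) + n = n**2 + 3*n/2)
1/k(I) = 1/((1/2)*1296*(3 + 2*1296)) = 1/((1/2)*1296*(3 + 2592)) = 1/((1/2)*1296*2595) = 1/1681560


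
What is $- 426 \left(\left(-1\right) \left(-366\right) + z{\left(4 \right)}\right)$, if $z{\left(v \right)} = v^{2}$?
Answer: $-162732$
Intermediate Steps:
$- 426 \left(\left(-1\right) \left(-366\right) + z{\left(4 \right)}\right) = - 426 \left(\left(-1\right) \left(-366\right) + 4^{2}\right) = - 426 \left(366 + 16\right) = \left(-426\right) 382 = -162732$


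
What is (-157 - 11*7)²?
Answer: 54756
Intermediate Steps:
(-157 - 11*7)² = (-157 - 77)² = (-234)² = 54756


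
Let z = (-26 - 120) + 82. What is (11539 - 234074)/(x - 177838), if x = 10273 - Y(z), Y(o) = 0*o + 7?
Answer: 222535/167572 ≈ 1.3280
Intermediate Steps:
z = -64 (z = -146 + 82 = -64)
Y(o) = 7 (Y(o) = 0 + 7 = 7)
x = 10266 (x = 10273 - 1*7 = 10273 - 7 = 10266)
(11539 - 234074)/(x - 177838) = (11539 - 234074)/(10266 - 177838) = -222535/(-167572) = -222535*(-1/167572) = 222535/167572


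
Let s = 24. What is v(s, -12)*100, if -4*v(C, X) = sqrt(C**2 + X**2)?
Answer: -300*sqrt(5) ≈ -670.82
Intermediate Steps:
v(C, X) = -sqrt(C**2 + X**2)/4
v(s, -12)*100 = -sqrt(24**2 + (-12)**2)/4*100 = -sqrt(576 + 144)/4*100 = -3*sqrt(5)*100 = -300*sqrt(5)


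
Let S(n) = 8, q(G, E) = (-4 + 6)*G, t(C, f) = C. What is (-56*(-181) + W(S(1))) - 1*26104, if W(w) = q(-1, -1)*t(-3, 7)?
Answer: -15962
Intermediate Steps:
q(G, E) = 2*G
W(w) = 6 (W(w) = (2*(-1))*(-3) = -2*(-3) = 6)
(-56*(-181) + W(S(1))) - 1*26104 = (-56*(-181) + 6) - 1*26104 = (10136 + 6) - 26104 = 10142 - 26104 = -15962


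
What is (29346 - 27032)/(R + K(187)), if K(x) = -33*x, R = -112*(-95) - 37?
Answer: 1157/2216 ≈ 0.52211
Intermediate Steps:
R = 10603 (R = 10640 - 37 = 10603)
(29346 - 27032)/(R + K(187)) = (29346 - 27032)/(10603 - 33*187) = 2314/(10603 - 6171) = 2314/4432 = 2314*(1/4432) = 1157/2216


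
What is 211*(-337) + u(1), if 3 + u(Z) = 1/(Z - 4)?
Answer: -213331/3 ≈ -71110.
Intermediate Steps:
u(Z) = -3 + 1/(-4 + Z) (u(Z) = -3 + 1/(Z - 4) = -3 + 1/(-4 + Z))
211*(-337) + u(1) = 211*(-337) + (13 - 3*1)/(-4 + 1) = -71107 + (13 - 3)/(-3) = -71107 - ⅓*10 = -71107 - 10/3 = -213331/3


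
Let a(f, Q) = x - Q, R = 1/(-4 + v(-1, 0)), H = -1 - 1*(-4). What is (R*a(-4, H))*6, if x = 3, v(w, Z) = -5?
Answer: 0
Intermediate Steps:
H = 3 (H = -1 + 4 = 3)
R = -1/9 (R = 1/(-4 - 5) = 1/(-9) = -1/9 ≈ -0.11111)
a(f, Q) = 3 - Q
(R*a(-4, H))*6 = -(3 - 1*3)/9*6 = -(3 - 3)/9*6 = -1/9*0*6 = 0*6 = 0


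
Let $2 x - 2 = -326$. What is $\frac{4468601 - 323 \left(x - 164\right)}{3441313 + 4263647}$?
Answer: $\frac{1524633}{2568320} \approx 0.59363$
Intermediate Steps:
$x = -162$ ($x = 1 + \frac{1}{2} \left(-326\right) = 1 - 163 = -162$)
$\frac{4468601 - 323 \left(x - 164\right)}{3441313 + 4263647} = \frac{4468601 - 323 \left(-162 - 164\right)}{3441313 + 4263647} = \frac{4468601 - -105298}{7704960} = \left(4468601 + 105298\right) \frac{1}{7704960} = 4573899 \cdot \frac{1}{7704960} = \frac{1524633}{2568320}$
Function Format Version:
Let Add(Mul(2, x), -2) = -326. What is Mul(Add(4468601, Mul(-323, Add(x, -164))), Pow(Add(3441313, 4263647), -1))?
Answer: Rational(1524633, 2568320) ≈ 0.59363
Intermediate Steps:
x = -162 (x = Add(1, Mul(Rational(1, 2), -326)) = Add(1, -163) = -162)
Mul(Add(4468601, Mul(-323, Add(x, -164))), Pow(Add(3441313, 4263647), -1)) = Mul(Add(4468601, Mul(-323, Add(-162, -164))), Pow(Add(3441313, 4263647), -1)) = Mul(Add(4468601, Mul(-323, -326)), Pow(7704960, -1)) = Mul(Add(4468601, 105298), Rational(1, 7704960)) = Mul(4573899, Rational(1, 7704960)) = Rational(1524633, 2568320)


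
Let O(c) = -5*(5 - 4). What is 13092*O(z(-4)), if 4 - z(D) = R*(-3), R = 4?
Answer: -65460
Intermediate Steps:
z(D) = 16 (z(D) = 4 - 4*(-3) = 4 - 1*(-12) = 4 + 12 = 16)
O(c) = -5 (O(c) = -5*1 = -5)
13092*O(z(-4)) = 13092*(-5) = -65460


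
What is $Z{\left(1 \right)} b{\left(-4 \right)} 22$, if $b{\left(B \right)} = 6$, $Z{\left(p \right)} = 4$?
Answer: $528$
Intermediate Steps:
$Z{\left(1 \right)} b{\left(-4 \right)} 22 = 4 \cdot 6 \cdot 22 = 24 \cdot 22 = 528$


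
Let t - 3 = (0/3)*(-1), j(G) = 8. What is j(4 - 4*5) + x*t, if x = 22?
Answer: 74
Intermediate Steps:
t = 3 (t = 3 + (0/3)*(-1) = 3 + (0*(⅓))*(-1) = 3 + 0*(-1) = 3 + 0 = 3)
j(4 - 4*5) + x*t = 8 + 22*3 = 8 + 66 = 74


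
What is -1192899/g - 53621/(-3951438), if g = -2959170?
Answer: 406028341111/974414732205 ≈ 0.41669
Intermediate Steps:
-1192899/g - 53621/(-3951438) = -1192899/(-2959170) - 53621/(-3951438) = -1192899*(-1/2959170) - 53621*(-1/3951438) = 397633/986390 + 53621/3951438 = 406028341111/974414732205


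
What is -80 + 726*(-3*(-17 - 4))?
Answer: 45658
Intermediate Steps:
-80 + 726*(-3*(-17 - 4)) = -80 + 726*(-3*(-21)) = -80 + 726*63 = -80 + 45738 = 45658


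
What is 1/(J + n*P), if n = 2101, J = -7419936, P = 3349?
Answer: -1/383687 ≈ -2.6063e-6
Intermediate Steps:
1/(J + n*P) = 1/(-7419936 + 2101*3349) = 1/(-7419936 + 7036249) = 1/(-383687) = -1/383687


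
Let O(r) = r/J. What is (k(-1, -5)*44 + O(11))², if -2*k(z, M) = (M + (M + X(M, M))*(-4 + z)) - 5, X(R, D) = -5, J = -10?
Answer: 77633721/100 ≈ 7.7634e+5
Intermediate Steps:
k(z, M) = 5/2 - M/2 - (-5 + M)*(-4 + z)/2 (k(z, M) = -((M + (M - 5)*(-4 + z)) - 5)/2 = -((M + (-5 + M)*(-4 + z)) - 5)/2 = -(-5 + M + (-5 + M)*(-4 + z))/2 = 5/2 - M/2 - (-5 + M)*(-4 + z)/2)
O(r) = -r/10 (O(r) = r/(-10) = r*(-⅒) = -r/10)
(k(-1, -5)*44 + O(11))² = ((-15/2 + (3/2)*(-5) + (5/2)*(-1) - ½*(-5)*(-1))*44 - ⅒*11)² = ((-15/2 - 15/2 - 5/2 - 5/2)*44 - 11/10)² = (-20*44 - 11/10)² = (-880 - 11/10)² = (-8811/10)² = 77633721/100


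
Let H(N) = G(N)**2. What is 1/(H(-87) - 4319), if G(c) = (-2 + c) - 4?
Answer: 1/4330 ≈ 0.00023095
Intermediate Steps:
G(c) = -6 + c
H(N) = (-6 + N)**2
1/(H(-87) - 4319) = 1/((-6 - 87)**2 - 4319) = 1/((-93)**2 - 4319) = 1/(8649 - 4319) = 1/4330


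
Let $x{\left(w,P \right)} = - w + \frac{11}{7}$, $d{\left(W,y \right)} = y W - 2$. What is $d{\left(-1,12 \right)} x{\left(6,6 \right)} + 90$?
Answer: $152$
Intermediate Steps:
$d{\left(W,y \right)} = -2 + W y$ ($d{\left(W,y \right)} = W y - 2 = -2 + W y$)
$x{\left(w,P \right)} = \frac{11}{7} - w$ ($x{\left(w,P \right)} = - w + 11 \cdot \frac{1}{7} = - w + \frac{11}{7} = \frac{11}{7} - w$)
$d{\left(-1,12 \right)} x{\left(6,6 \right)} + 90 = \left(-2 - 12\right) \left(\frac{11}{7} - 6\right) + 90 = \left(-14\right) \left(- \frac{31}{7}\right) + 90 = 62 + 90 = 152$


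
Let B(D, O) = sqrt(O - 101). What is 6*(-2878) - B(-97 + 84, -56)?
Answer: -17268 - I*sqrt(157) ≈ -17268.0 - 12.53*I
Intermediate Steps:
B(D, O) = sqrt(-101 + O)
6*(-2878) - B(-97 + 84, -56) = 6*(-2878) - sqrt(-101 - 56) = -17268 - sqrt(-157) = -17268 - I*sqrt(157)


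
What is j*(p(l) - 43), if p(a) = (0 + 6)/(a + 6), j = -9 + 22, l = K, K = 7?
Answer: -553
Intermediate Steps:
l = 7
j = 13
p(a) = 6/(6 + a)
j*(p(l) - 43) = 13*(6/(6 + 7) - 43) = 13*(6/13 - 43) = 13*(-553/13) = -553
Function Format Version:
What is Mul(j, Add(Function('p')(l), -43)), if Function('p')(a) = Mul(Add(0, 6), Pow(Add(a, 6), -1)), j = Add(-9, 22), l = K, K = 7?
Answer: -553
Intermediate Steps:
l = 7
j = 13
Function('p')(a) = Mul(6, Pow(Add(6, a), -1))
Mul(j, Add(Function('p')(l), -43)) = Mul(13, Add(Mul(6, Pow(Add(6, 7), -1)), -43)) = Mul(13, Add(Mul(6, Pow(13, -1)), -43)) = Mul(13, Add(Mul(6, Rational(1, 13)), -43)) = Mul(13, Add(Rational(6, 13), -43)) = Mul(13, Rational(-553, 13)) = -553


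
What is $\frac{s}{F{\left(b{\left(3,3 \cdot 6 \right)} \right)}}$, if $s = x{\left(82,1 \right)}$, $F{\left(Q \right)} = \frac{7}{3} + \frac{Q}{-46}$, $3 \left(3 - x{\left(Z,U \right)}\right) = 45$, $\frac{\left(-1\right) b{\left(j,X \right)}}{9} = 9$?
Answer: $- \frac{1656}{565} \approx -2.931$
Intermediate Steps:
$b{\left(j,X \right)} = -81$ ($b{\left(j,X \right)} = \left(-9\right) 9 = -81$)
$x{\left(Z,U \right)} = -12$ ($x{\left(Z,U \right)} = 3 - 15 = -12$)
$F{\left(Q \right)} = \frac{7}{3} - \frac{Q}{46}$ ($F{\left(Q \right)} = 7 \cdot \frac{1}{3} + Q \left(- \frac{1}{46}\right) = \frac{7}{3} - \frac{Q}{46}$)
$s = -12$
$\frac{s}{F{\left(b{\left(3,3 \cdot 6 \right)} \right)}} = - \frac{12}{\frac{7}{3} - - \frac{81}{46}} = - \frac{12}{\frac{7}{3} + \frac{81}{46}} = - \frac{12}{\frac{565}{138}} = \left(-12\right) \frac{138}{565} = - \frac{1656}{565}$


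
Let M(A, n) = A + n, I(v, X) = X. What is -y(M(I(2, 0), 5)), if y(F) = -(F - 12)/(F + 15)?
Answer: -7/20 ≈ -0.35000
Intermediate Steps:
y(F) = -(-12 + F)/(15 + F)
-y(M(I(2, 0), 5)) = -(12 - (0 + 5))/(15 + (0 + 5)) = -(12 - 1*5)/(15 + 5) = -(12 - 5)/20 = -7/20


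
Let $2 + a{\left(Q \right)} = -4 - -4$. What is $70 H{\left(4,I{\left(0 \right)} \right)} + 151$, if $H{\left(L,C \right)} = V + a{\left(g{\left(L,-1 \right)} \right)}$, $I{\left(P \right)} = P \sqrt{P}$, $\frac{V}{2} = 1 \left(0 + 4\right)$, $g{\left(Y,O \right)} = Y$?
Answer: $571$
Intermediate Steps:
$V = 8$ ($V = 2 \cdot 1 \left(0 + 4\right) = 2 \cdot 1 \cdot 4 = 2 \cdot 4 = 8$)
$a{\left(Q \right)} = -2$ ($a{\left(Q \right)} = -2 - 0 = -2 + \left(-4 + 4\right) = -2 + 0 = -2$)
$I{\left(P \right)} = P^{\frac{3}{2}}$
$H{\left(L,C \right)} = 6$ ($H{\left(L,C \right)} = 8 - 2 = 6$)
$70 H{\left(4,I{\left(0 \right)} \right)} + 151 = 70 \cdot 6 + 151 = 420 + 151 = 571$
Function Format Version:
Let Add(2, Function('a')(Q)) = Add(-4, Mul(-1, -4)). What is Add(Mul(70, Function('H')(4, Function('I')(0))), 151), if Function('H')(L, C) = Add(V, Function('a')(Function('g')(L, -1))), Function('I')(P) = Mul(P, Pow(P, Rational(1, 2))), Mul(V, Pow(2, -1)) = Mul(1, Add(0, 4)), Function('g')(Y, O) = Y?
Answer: 571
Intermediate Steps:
V = 8 (V = Mul(2, Mul(1, Add(0, 4))) = Mul(2, Mul(1, 4)) = Mul(2, 4) = 8)
Function('a')(Q) = -2 (Function('a')(Q) = Add(-2, Add(-4, Mul(-1, -4))) = Add(-2, Add(-4, 4)) = Add(-2, 0) = -2)
Function('I')(P) = Pow(P, Rational(3, 2))
Function('H')(L, C) = 6 (Function('H')(L, C) = Add(8, -2) = 6)
Add(Mul(70, Function('H')(4, Function('I')(0))), 151) = Add(Mul(70, 6), 151) = Add(420, 151) = 571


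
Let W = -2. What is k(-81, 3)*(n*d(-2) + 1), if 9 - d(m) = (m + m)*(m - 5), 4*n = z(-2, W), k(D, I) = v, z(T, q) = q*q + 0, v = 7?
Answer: -126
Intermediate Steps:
z(T, q) = q² (z(T, q) = q² + 0 = q²)
k(D, I) = 7
n = 1 (n = (¼)*(-2)² = (¼)*4 = 1)
d(m) = 9 - 2*m*(-5 + m) (d(m) = 9 - (m + m)*(m - 5) = 9 - 2*m*(-5 + m))
k(-81, 3)*(n*d(-2) + 1) = 7*(1*(9 - 2*(-2)² + 10*(-2)) + 1) = 7*(1*(9 - 2*4 - 20) + 1) = 7*(1*(9 - 8 - 20) + 1) = 7*(1*(-19) + 1) = 7*(-19 + 1) = 7*(-18) = -126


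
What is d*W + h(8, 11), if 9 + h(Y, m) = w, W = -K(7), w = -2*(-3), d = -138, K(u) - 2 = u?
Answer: 1239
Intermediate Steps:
K(u) = 2 + u
w = 6
W = -9 (W = -(2 + 7) = -1*9 = -9)
h(Y, m) = -3 (h(Y, m) = -9 + 6 = -3)
d*W + h(8, 11) = -138*(-9) - 3 = 1242 - 3 = 1239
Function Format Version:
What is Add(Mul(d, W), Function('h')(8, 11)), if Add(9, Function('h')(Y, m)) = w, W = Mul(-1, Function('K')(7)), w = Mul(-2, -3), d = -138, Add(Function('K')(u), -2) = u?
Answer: 1239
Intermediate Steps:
Function('K')(u) = Add(2, u)
w = 6
W = -9 (W = Mul(-1, Add(2, 7)) = Mul(-1, 9) = -9)
Function('h')(Y, m) = -3 (Function('h')(Y, m) = Add(-9, 6) = -3)
Add(Mul(d, W), Function('h')(8, 11)) = Add(Mul(-138, -9), -3) = Add(1242, -3) = 1239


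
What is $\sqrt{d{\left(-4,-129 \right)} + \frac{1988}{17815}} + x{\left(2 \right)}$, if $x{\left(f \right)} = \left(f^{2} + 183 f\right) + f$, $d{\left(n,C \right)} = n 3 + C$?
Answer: $372 + \frac{i \sqrt{912537745}}{2545} \approx 372.0 + 11.87 i$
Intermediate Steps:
$d{\left(n,C \right)} = C + 3 n$ ($d{\left(n,C \right)} = 3 n + C = C + 3 n$)
$x{\left(f \right)} = f^{2} + 184 f$
$\sqrt{d{\left(-4,-129 \right)} + \frac{1988}{17815}} + x{\left(2 \right)} = \sqrt{\left(-129 + 3 \left(-4\right)\right) + \frac{1988}{17815}} + 2 \left(184 + 2\right) = \sqrt{\left(-129 - 12\right) + 1988 \cdot \frac{1}{17815}} + 2 \cdot 186 = \sqrt{-141 + \frac{284}{2545}} + 372 = \sqrt{- \frac{358561}{2545}} + 372 = \frac{i \sqrt{912537745}}{2545} + 372 = 372 + \frac{i \sqrt{912537745}}{2545}$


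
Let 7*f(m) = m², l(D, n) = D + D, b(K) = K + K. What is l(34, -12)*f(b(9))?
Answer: 22032/7 ≈ 3147.4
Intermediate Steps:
b(K) = 2*K
l(D, n) = 2*D
f(m) = m²/7
l(34, -12)*f(b(9)) = (2*34)*((2*9)²/7) = 68*((⅐)*18²) = 68*((⅐)*324) = 68*(324/7) = 22032/7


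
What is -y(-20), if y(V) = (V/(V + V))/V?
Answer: 1/40 ≈ 0.025000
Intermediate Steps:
y(V) = 1/(2*V) (y(V) = (V/((2*V)))/V = ((1/(2*V))*V)/V = 1/(2*V))
-y(-20) = -1/(2*(-20)) = -(-1)/(2*20) = -1*(-1/40) = 1/40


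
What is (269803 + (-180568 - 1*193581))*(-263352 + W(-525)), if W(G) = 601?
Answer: 27417015846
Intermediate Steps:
(269803 + (-180568 - 1*193581))*(-263352 + W(-525)) = (269803 + (-180568 - 1*193581))*(-263352 + 601) = (269803 + (-180568 - 193581))*(-262751) = (269803 - 374149)*(-262751) = -104346*(-262751) = 27417015846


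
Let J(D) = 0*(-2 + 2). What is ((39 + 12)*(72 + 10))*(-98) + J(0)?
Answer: -409836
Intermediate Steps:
J(D) = 0 (J(D) = 0*0 = 0)
((39 + 12)*(72 + 10))*(-98) + J(0) = ((39 + 12)*(72 + 10))*(-98) + 0 = (51*82)*(-98) + 0 = 4182*(-98) + 0 = -409836 + 0 = -409836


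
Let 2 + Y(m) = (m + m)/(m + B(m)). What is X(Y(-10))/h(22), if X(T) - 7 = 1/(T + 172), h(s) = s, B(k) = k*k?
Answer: 10705/33616 ≈ 0.31845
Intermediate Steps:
B(k) = k²
Y(m) = -2 + 2*m/(m + m²) (Y(m) = -2 + (m + m)/(m + m²) = -2 + (2*m)/(m + m²) = -2 + 2*m/(m + m²))
X(T) = 7 + 1/(172 + T) (X(T) = 7 + 1/(T + 172) = 7 + 1/(172 + T))
X(Y(-10))/h(22) = ((1205 + 7*(-2*(-10)/(1 - 10)))/(172 - 2*(-10)/(1 - 10)))/22 = ((1205 + 7*(-2*(-10)/(-9)))/(172 - 2*(-10)/(-9)))*(1/22) = ((1205 + 7*(-2*(-10)*(-⅑)))/(172 - 2*(-10)*(-⅑)))*(1/22) = ((1205 + 7*(-20/9))/(172 - 20/9))*(1/22) = ((1205 - 140/9)/(1528/9))*(1/22) = ((9/1528)*(10705/9))*(1/22) = (10705/1528)*(1/22) = 10705/33616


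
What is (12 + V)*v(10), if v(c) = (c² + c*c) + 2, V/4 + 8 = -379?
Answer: -310272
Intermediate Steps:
V = -1548 (V = -32 + 4*(-379) = -32 - 1516 = -1548)
v(c) = 2 + 2*c² (v(c) = (c² + c²) + 2 = 2*c² + 2 = 2 + 2*c²)
(12 + V)*v(10) = (12 - 1548)*(2 + 2*10²) = -1536*(2 + 2*100) = -1536*(2 + 200) = -1536*202 = -310272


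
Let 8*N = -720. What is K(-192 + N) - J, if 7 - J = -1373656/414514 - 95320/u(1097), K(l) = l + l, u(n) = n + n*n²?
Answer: -15713713468977999/27360841556789 ≈ -574.31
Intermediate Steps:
N = -90 (N = (⅛)*(-720) = -90)
u(n) = n + n³
K(l) = 2*l
J = 282198830949003/27360841556789 (J = 7 - (-1373656/414514 - 95320/(1097 + 1097³)) = 7 - (-1373656*1/414514 - 95320/(1097 + 1320139673)) = 7 - (-686828/207257 - 95320/1320140770) = 7 - (-686828/207257 - 95320*1/1320140770) = 7 - (-686828/207257 - 9532/132014077) = 7 - 1*(-90672940051480/27360841556789) = 7 + 90672940051480/27360841556789 = 282198830949003/27360841556789 ≈ 10.314)
K(-192 + N) - J = 2*(-192 - 90) - 1*282198830949003/27360841556789 = 2*(-282) - 282198830949003/27360841556789 = -564 - 282198830949003/27360841556789 = -15713713468977999/27360841556789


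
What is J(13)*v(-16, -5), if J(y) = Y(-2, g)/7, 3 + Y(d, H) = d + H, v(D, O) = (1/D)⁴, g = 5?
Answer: 0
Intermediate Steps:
v(D, O) = D⁻⁴
Y(d, H) = -3 + H + d (Y(d, H) = -3 + (d + H) = -3 + (H + d) = -3 + H + d)
J(y) = 0 (J(y) = (-3 + 5 - 2)/7 = 0*(⅐) = 0)
J(13)*v(-16, -5) = 0/(-16)⁴ = 0*(1/65536) = 0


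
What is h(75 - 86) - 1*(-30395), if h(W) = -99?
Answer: 30296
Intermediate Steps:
h(75 - 86) - 1*(-30395) = -99 - 1*(-30395) = -99 + 30395 = 30296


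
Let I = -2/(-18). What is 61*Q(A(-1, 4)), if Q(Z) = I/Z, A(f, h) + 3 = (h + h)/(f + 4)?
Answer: -61/3 ≈ -20.333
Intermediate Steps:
A(f, h) = -3 + 2*h/(4 + f) (A(f, h) = -3 + (h + h)/(f + 4) = -3 + (2*h)/(4 + f) = -3 + 2*h/(4 + f))
I = ⅑ (I = -2*(-1/18) = ⅑ ≈ 0.11111)
Q(Z) = 1/(9*Z)
61*Q(A(-1, 4)) = 61*(1/(9*(((-12 - 3*(-1) + 2*4)/(4 - 1))))) = 61*(1/(9*(((-12 + 3 + 8)/3)))) = 61*(1/(9*(((⅓)*(-1))))) = 61*(1/(9*(-⅓))) = 61*((⅑)*(-3)) = 61*(-⅓) = -61/3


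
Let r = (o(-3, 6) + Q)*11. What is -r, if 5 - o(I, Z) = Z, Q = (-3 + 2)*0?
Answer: 11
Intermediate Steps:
Q = 0 (Q = -1*0 = 0)
o(I, Z) = 5 - Z
r = -11 (r = ((5 - 1*6) + 0)*11 = ((5 - 6) + 0)*11 = (-1 + 0)*11 = -1*11 = -11)
-r = -1*(-11) = 11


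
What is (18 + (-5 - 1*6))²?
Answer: 49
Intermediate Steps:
(18 + (-5 - 1*6))² = (18 + (-5 - 6))² = (18 - 11)² = 7² = 49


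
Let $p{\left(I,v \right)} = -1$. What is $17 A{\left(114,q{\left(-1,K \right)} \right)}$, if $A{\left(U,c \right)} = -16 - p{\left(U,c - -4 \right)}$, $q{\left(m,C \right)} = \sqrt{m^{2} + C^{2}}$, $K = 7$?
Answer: $-255$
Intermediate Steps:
$q{\left(m,C \right)} = \sqrt{C^{2} + m^{2}}$
$A{\left(U,c \right)} = -15$ ($A{\left(U,c \right)} = -16 - -1 = -16 + 1 = -15$)
$17 A{\left(114,q{\left(-1,K \right)} \right)} = 17 \left(-15\right) = -255$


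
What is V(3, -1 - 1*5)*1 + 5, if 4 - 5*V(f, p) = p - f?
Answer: 38/5 ≈ 7.6000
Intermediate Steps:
V(f, p) = 4/5 - p/5 + f/5 (V(f, p) = 4/5 - (p - f)/5 = 4/5 + (-p/5 + f/5) = 4/5 - p/5 + f/5)
V(3, -1 - 1*5)*1 + 5 = (4/5 - (-1 - 1*5)/5 + (1/5)*3)*1 + 5 = (4/5 - (-1 - 5)/5 + 3/5)*1 + 5 = (4/5 - 1/5*(-6) + 3/5)*1 + 5 = (4/5 + 6/5 + 3/5)*1 + 5 = (13/5)*1 + 5 = 13/5 + 5 = 38/5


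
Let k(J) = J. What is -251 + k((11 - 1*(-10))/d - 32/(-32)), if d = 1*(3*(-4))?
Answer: -1007/4 ≈ -251.75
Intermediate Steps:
d = -12 (d = 1*(-12) = -12)
-251 + k((11 - 1*(-10))/d - 32/(-32)) = -251 + ((11 - 1*(-10))/(-12) - 32/(-32)) = -251 + ((11 + 10)*(-1/12) - 32*(-1/32)) = -251 + (21*(-1/12) + 1) = -251 + (-7/4 + 1) = -251 - ¾ = -1007/4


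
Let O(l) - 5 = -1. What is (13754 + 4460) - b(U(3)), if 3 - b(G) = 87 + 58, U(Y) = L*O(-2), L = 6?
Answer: 18356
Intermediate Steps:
O(l) = 4 (O(l) = 5 - 1 = 4)
U(Y) = 24 (U(Y) = 6*4 = 24)
b(G) = -142 (b(G) = 3 - (87 + 58) = 3 - 1*145 = 3 - 145 = -142)
(13754 + 4460) - b(U(3)) = (13754 + 4460) - 1*(-142) = 18214 + 142 = 18356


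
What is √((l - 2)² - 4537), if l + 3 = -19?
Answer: I*√3961 ≈ 62.936*I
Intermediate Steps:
l = -22 (l = -3 - 19 = -22)
√((l - 2)² - 4537) = √((-22 - 2)² - 4537) = √((-24)² - 4537) = √(576 - 4537) = √(-3961) = I*√3961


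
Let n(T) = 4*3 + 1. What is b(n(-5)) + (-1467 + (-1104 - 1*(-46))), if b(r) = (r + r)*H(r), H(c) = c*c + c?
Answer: 2207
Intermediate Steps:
H(c) = c + c² (H(c) = c² + c = c + c²)
n(T) = 13 (n(T) = 12 + 1 = 13)
b(r) = 2*r²*(1 + r) (b(r) = (r + r)*(r*(1 + r)) = (2*r)*(r*(1 + r)) = 2*r²*(1 + r))
b(n(-5)) + (-1467 + (-1104 - 1*(-46))) = 2*13²*(1 + 13) + (-1467 + (-1104 - 1*(-46))) = 2*169*14 + (-1467 + (-1104 + 46)) = 4732 + (-1467 - 1058) = 4732 - 2525 = 2207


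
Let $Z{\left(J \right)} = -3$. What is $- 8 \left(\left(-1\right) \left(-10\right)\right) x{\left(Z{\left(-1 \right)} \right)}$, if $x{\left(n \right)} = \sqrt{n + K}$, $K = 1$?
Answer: $- 80 i \sqrt{2} \approx - 113.14 i$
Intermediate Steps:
$x{\left(n \right)} = \sqrt{1 + n}$ ($x{\left(n \right)} = \sqrt{n + 1} = \sqrt{1 + n}$)
$- 8 \left(\left(-1\right) \left(-10\right)\right) x{\left(Z{\left(-1 \right)} \right)} = - 8 \left(\left(-1\right) \left(-10\right)\right) \sqrt{1 - 3} = \left(-8\right) 10 \sqrt{-2} = - 80 i \sqrt{2}$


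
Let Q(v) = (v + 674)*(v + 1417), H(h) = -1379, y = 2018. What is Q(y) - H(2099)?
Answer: 9248399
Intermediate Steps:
Q(v) = (674 + v)*(1417 + v)
Q(y) - H(2099) = (955058 + 2018² + 2091*2018) - 1*(-1379) = (955058 + 4072324 + 4219638) + 1379 = 9247020 + 1379 = 9248399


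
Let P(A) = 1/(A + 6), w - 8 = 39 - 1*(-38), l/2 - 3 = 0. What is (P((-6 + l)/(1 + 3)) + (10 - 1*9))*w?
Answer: 595/6 ≈ 99.167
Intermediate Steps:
l = 6 (l = 6 + 2*0 = 6 + 0 = 6)
w = 85 (w = 8 + (39 - 1*(-38)) = 8 + (39 + 38) = 8 + 77 = 85)
P(A) = 1/(6 + A)
(P((-6 + l)/(1 + 3)) + (10 - 1*9))*w = (1/(6 + (-6 + 6)/(1 + 3)) + (10 - 1*9))*85 = (1/(6 + 0/4) + (10 - 9))*85 = (1/(6 + 0*(¼)) + 1)*85 = (1/(6 + 0) + 1)*85 = (1/6 + 1)*85 = (⅙ + 1)*85 = (7/6)*85 = 595/6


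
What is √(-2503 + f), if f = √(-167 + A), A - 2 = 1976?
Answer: √(-2503 + √1811) ≈ 49.603*I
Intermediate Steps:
A = 1978 (A = 2 + 1976 = 1978)
f = √1811 (f = √(-167 + 1978) = √1811 ≈ 42.556)
√(-2503 + f) = √(-2503 + √1811)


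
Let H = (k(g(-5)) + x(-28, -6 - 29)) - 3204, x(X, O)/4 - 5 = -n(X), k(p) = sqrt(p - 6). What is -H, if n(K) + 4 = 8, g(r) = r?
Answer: 3200 - I*sqrt(11) ≈ 3200.0 - 3.3166*I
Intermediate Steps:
n(K) = 4 (n(K) = -4 + 8 = 4)
k(p) = sqrt(-6 + p)
x(X, O) = 4 (x(X, O) = 20 + 4*(-1*4) = 20 + 4*(-4) = 20 - 16 = 4)
H = -3200 + I*sqrt(11) (H = (sqrt(-6 - 5) + 4) - 3204 = (sqrt(-11) + 4) - 3204 = (I*sqrt(11) + 4) - 3204 = (4 + I*sqrt(11)) - 3204 = -3200 + I*sqrt(11) ≈ -3200.0 + 3.3166*I)
-H = -(-3200 + I*sqrt(11)) = 3200 - I*sqrt(11)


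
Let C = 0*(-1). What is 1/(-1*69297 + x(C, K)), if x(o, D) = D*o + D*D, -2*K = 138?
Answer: -1/64536 ≈ -1.5495e-5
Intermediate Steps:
C = 0
K = -69 (K = -½*138 = -69)
x(o, D) = D² + D*o (x(o, D) = D*o + D² = D² + D*o)
1/(-1*69297 + x(C, K)) = 1/(-1*69297 - 69*(-69 + 0)) = 1/(-69297 - 69*(-69)) = 1/(-69297 + 4761) = 1/(-64536) = -1/64536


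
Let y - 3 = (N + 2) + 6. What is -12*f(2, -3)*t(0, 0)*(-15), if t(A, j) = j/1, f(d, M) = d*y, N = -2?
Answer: 0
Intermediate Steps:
y = 9 (y = 3 + ((-2 + 2) + 6) = 3 + (0 + 6) = 3 + 6 = 9)
f(d, M) = 9*d (f(d, M) = d*9 = 9*d)
t(A, j) = j (t(A, j) = j*1 = j)
-12*f(2, -3)*t(0, 0)*(-15) = -12*9*2*0*(-15) = -216*0 = -12*0 = 0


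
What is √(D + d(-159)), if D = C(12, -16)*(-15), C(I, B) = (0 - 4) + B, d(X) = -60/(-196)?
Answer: 3*√1635/7 ≈ 17.329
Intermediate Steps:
d(X) = 15/49 (d(X) = -60*(-1/196) = 15/49)
C(I, B) = -4 + B
D = 300 (D = (-4 - 16)*(-15) = -20*(-15) = 300)
√(D + d(-159)) = √(300 + 15/49) = √(14715/49) = 3*√1635/7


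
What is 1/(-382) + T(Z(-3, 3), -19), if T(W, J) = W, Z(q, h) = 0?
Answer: -1/382 ≈ -0.0026178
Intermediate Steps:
1/(-382) + T(Z(-3, 3), -19) = 1/(-382) + 0 = -1/382 + 0 = -1/382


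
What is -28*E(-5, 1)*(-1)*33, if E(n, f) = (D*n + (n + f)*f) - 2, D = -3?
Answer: 8316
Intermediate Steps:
E(n, f) = -2 - 3*n + f*(f + n) (E(n, f) = (-3*n + (n + f)*f) - 2 = (-3*n + (f + n)*f) - 2 = (-3*n + f*(f + n)) - 2 = -2 - 3*n + f*(f + n))
-28*E(-5, 1)*(-1)*33 = -28*(-2 + 1² - 3*(-5) + 1*(-5))*(-1)*33 = -28*(-2 + 1 + 15 - 5)*(-1)*33 = -252*(-1)*33 = -28*(-9)*33 = 252*33 = 8316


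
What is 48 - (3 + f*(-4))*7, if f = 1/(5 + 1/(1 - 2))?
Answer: 34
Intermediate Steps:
f = ¼ (f = 1/(5 + 1/(-1)) = 1/(5 - 1) = 1/4 = ¼ ≈ 0.25000)
48 - (3 + f*(-4))*7 = 48 - (3 + (¼)*(-4))*7 = 48 - (3 - 1)*7 = 48 - 1*2*7 = 48 - 2*7 = 48 - 14 = 34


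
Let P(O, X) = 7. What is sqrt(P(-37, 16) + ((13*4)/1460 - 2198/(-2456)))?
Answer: sqrt(398315073145)/224110 ≈ 2.8161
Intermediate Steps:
sqrt(P(-37, 16) + ((13*4)/1460 - 2198/(-2456))) = sqrt(7 + ((13*4)/1460 - 2198/(-2456))) = sqrt(7 + (52*(1/1460) - 2198*(-1/2456))) = sqrt(7 + (13/365 + 1099/1228)) = sqrt(7 + 417099/448220) = sqrt(3554639/448220) = sqrt(398315073145)/224110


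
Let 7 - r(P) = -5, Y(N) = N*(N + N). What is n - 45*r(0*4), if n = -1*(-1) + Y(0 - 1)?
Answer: -537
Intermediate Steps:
Y(N) = 2*N² (Y(N) = N*(2*N) = 2*N²)
r(P) = 12 (r(P) = 7 - 1*(-5) = 7 + 5 = 12)
n = 3 (n = -1*(-1) + 2*(0 - 1)² = 1 + 2*(-1)² = 1 + 2*1 = 1 + 2 = 3)
n - 45*r(0*4) = 3 - 45*12 = 3 - 540 = -537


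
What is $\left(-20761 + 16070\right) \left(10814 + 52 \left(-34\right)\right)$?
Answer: $-42434786$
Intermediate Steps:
$\left(-20761 + 16070\right) \left(10814 + 52 \left(-34\right)\right) = - 4691 \left(10814 - 1768\right) = \left(-4691\right) 9046 = -42434786$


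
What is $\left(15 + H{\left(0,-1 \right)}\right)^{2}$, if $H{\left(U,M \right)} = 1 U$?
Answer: $225$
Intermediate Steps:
$H{\left(U,M \right)} = U$
$\left(15 + H{\left(0,-1 \right)}\right)^{2} = \left(15 + 0\right)^{2} = 15^{2} = 225$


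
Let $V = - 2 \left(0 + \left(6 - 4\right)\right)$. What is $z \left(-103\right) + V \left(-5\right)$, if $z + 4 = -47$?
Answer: $5273$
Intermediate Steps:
$z = -51$ ($z = -4 - 47 = -51$)
$V = -4$ ($V = - 2 \left(0 + 2\right) = \left(-2\right) 2 = -4$)
$z \left(-103\right) + V \left(-5\right) = \left(-51\right) \left(-103\right) - -20 = 5253 + 20 = 5273$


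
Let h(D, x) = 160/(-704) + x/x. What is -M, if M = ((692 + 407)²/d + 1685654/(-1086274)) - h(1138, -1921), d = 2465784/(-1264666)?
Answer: 4562941869676867889/7365921884244 ≈ 6.1947e+5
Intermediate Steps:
h(D, x) = 17/22 (h(D, x) = 160*(-1/704) + 1 = -5/22 + 1 = 17/22)
d = -1232892/632333 (d = 2465784*(-1/1264666) = -1232892/632333 ≈ -1.9498)
M = -4562941869676867889/7365921884244 (M = ((692 + 407)²/(-1232892/632333) + 1685654/(-1086274)) - 1*17/22 = (1099²*(-632333/1232892) + 1685654*(-1/1086274)) - 17/22 = (1207801*(-632333/1232892) - 842827/543137) - 17/22 = (-763732429733/1232892 - 842827/543137) - 17/22 = -414812379802558105/669629262204 - 17/22 = -4562941869676867889/7365921884244 ≈ -6.1947e+5)
-M = -1*(-4562941869676867889/7365921884244) = 4562941869676867889/7365921884244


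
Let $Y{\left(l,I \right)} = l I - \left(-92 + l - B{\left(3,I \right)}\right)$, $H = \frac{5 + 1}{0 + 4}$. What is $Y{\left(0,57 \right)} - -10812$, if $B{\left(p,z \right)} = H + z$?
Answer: $\frac{21925}{2} \approx 10963.0$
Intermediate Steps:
$H = \frac{3}{2}$ ($H = \frac{6}{4} = 6 \cdot \frac{1}{4} = \frac{3}{2} \approx 1.5$)
$B{\left(p,z \right)} = \frac{3}{2} + z$
$Y{\left(l,I \right)} = \frac{187}{2} + I - l + I l$ ($Y{\left(l,I \right)} = l I - \left(-92 + l - \left(\frac{3}{2} + I\right)\right) = I l - \left(- \frac{187}{2} + l - I\right) = I l + \left(\frac{187}{2} + I - l\right) = \frac{187}{2} + I - l + I l$)
$Y{\left(0,57 \right)} - -10812 = \left(\frac{187}{2} + 57 - 0 + 57 \cdot 0\right) - -10812 = \left(\frac{187}{2} + 57 + 0 + 0\right) + 10812 = \frac{301}{2} + 10812 = \frac{21925}{2}$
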